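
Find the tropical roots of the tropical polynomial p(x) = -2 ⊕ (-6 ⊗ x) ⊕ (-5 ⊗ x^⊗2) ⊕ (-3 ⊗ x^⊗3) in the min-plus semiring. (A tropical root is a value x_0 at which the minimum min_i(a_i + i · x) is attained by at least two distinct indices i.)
Roots: {-2, -1, 4}

Each tropical root is a break point of the lower envelope of the lines y = a_i + i · x (there are 4 lines, with slopes 0, 1, ..., 3). Only the lines that attain the minimum somewhere contribute to roots; other lines are dominated. Here the surviving (envelope) indices are i = 3, i = 2, i = 1, i = 0.
Intersections between consecutive envelope lines give the roots: for adjacent envelope indices i < j the intersection is x = (a_i − a_j) / (j − i). Reading off the sorted break points: {-2, -1, 4}.
Verification: at each break x_0, at least two indices attain the minimum of min_i(a_i + i · x_0).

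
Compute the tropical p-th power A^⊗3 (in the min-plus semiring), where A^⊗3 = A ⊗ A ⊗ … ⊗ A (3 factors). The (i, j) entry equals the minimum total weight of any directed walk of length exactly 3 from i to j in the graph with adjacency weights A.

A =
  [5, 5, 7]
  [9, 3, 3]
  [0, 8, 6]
A^⊗3 =
  [8, 11, 11]
  [6, 8, 9]
  [7, 8, 8]

Each entry (A^⊗3)_ij equals the minimum over all length-3 walks i = v_0 → v_1 → … → v_3 = j of Σ_t A[v_t][v_{t+1}]. For example, for (i, j) = (0, 2) we minimise over 9 possible intermediate vertex sequences; the minimum is 11, attained along the walk 0 → 1 → 1 → 2.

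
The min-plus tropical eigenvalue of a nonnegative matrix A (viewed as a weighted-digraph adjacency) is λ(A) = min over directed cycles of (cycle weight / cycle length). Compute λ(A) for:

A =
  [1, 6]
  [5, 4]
λ(A) = 1

Enumerate directed cycles and compute their means (weight / length). Sample:
  cycle 0 → 0: weight = 1, length = 1, mean = 1/1 ≈ 1.000
  cycle 1 → 1: weight = 4, length = 1, mean = 4/1 ≈ 4.000
  cycle 0 → 1 → 0: weight = 11, length = 2, mean = 11/2 ≈ 5.500
  cycle 1 → 0 → 1: weight = 11, length = 2, mean = 11/2 ≈ 5.500
Minimum mean = 1.000, attained e.g. along the cycle 0 → 0 with weight 1 and length 1. So λ(A) = 1/1 = 1.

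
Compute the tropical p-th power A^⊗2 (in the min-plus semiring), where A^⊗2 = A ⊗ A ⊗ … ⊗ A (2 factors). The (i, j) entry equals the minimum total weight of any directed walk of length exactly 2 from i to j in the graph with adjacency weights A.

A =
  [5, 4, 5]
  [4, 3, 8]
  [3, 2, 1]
A^⊗2 =
  [8, 7, 6]
  [7, 6, 9]
  [4, 3, 2]

Each entry (A^⊗2)_ij equals the minimum over all length-2 walks i = v_0 → v_1 → … → v_2 = j of Σ_t A[v_t][v_{t+1}]. For example, for (i, j) = (0, 2) we minimise over 3 possible intermediate vertex sequences; the minimum is 6, attained along the walk 0 → 2 → 2.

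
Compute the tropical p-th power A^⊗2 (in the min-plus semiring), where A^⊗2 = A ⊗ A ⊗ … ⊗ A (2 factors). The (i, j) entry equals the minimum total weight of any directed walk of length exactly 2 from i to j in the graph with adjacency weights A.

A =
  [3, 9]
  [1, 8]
A^⊗2 =
  [6, 12]
  [4, 10]

Each entry (A^⊗2)_ij equals the minimum over all length-2 walks i = v_0 → v_1 → … → v_2 = j of Σ_t A[v_t][v_{t+1}]. For example, for (i, j) = (0, 1) we minimise over 2 possible intermediate vertex sequences; the minimum is 12, attained along the walk 0 → 0 → 1.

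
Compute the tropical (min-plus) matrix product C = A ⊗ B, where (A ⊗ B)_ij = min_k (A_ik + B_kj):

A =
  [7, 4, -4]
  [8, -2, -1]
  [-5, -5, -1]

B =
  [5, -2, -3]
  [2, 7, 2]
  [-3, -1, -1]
A ⊗ B =
  [-7, -5, -5]
  [-4, -2, -2]
  [-4, -7, -8]

Apply the min-plus product entry-by-entry:
  C[0][0] = min over k of (A[0][0] + B[0][0] = 7 + 5 = 12, A[0][1] + B[1][0] = 4 + 2 = 6, A[0][2] + B[2][0] = -4 + -3 = -7) = -7 (attained at k = 2)
  C[0][1] = min over k of (A[0][0] + B[0][1] = 7 + -2 = 5, A[0][1] + B[1][1] = 4 + 7 = 11, A[0][2] + B[2][1] = -4 + -1 = -5) = -5 (attained at k = 2)
  C[0][2] = min over k of (A[0][0] + B[0][2] = 7 + -3 = 4, A[0][1] + B[1][2] = 4 + 2 = 6, A[0][2] + B[2][2] = -4 + -1 = -5) = -5 (attained at k = 2)
  C[1][0] = min over k of (A[1][0] + B[0][0] = 8 + 5 = 13, A[1][1] + B[1][0] = -2 + 2 = 0, A[1][2] + B[2][0] = -1 + -3 = -4) = -4 (attained at k = 2)
  C[1][1] = min over k of (A[1][0] + B[0][1] = 8 + -2 = 6, A[1][1] + B[1][1] = -2 + 7 = 5, A[1][2] + B[2][1] = -1 + -1 = -2) = -2 (attained at k = 2)
  C[1][2] = min over k of (A[1][0] + B[0][2] = 8 + -3 = 5, A[1][1] + B[1][2] = -2 + 2 = 0, A[1][2] + B[2][2] = -1 + -1 = -2) = -2 (attained at k = 2)
  C[2][0] = min over k of (A[2][0] + B[0][0] = -5 + 5 = 0, A[2][1] + B[1][0] = -5 + 2 = -3, A[2][2] + B[2][0] = -1 + -3 = -4) = -4 (attained at k = 2)
  C[2][1] = min over k of (A[2][0] + B[0][1] = -5 + -2 = -7, A[2][1] + B[1][1] = -5 + 7 = 2, A[2][2] + B[2][1] = -1 + -1 = -2) = -7 (attained at k = 0)
  C[2][2] = min over k of (A[2][0] + B[0][2] = -5 + -3 = -8, A[2][1] + B[1][2] = -5 + 2 = -3, A[2][2] + B[2][2] = -1 + -1 = -2) = -8 (attained at k = 0)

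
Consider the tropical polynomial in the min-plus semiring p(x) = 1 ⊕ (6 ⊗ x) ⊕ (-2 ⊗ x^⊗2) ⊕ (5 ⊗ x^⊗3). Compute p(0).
p(0) = -2

A tropical monomial a ⊗ x^⊗i evaluates to a + i · x. Evaluating each term at x = 0:
  Term 0 contributes 1 + 0 · 0 = 1
  Term 1 contributes 6 + 1 · 0 = 6
  Term 2 contributes -2 + 2 · 0 = -2
  Term 3 contributes 5 + 3 · 0 = 5
p(0) = ⊕ of these = min[1, 6, -2, 5] = -2.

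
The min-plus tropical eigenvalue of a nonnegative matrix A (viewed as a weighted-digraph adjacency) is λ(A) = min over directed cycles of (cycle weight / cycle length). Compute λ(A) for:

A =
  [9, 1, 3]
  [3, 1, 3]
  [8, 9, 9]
λ(A) = 1

Enumerate directed cycles and compute their means (weight / length). Sample:
  cycle 0 → 0: weight = 9, length = 1, mean = 9/1 ≈ 9.000
  cycle 1 → 1: weight = 1, length = 1, mean = 1/1 ≈ 1.000
  cycle 2 → 2: weight = 9, length = 1, mean = 9/1 ≈ 9.000
  cycle 0 → 1 → 0: weight = 4, length = 2, mean = 4/2 ≈ 2.000
  cycle 0 → 2 → 0: weight = 11, length = 2, mean = 11/2 ≈ 5.500
  cycle 1 → 0 → 1: weight = 4, length = 2, mean = 4/2 ≈ 2.000
Minimum mean = 1.000, attained e.g. along the cycle 1 → 1 with weight 1 and length 1. So λ(A) = 1/1 = 1.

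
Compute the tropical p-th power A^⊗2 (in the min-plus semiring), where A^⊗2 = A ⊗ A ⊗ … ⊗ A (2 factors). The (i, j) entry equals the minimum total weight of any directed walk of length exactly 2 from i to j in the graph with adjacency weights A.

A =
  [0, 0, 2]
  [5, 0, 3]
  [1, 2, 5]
A^⊗2 =
  [0, 0, 2]
  [4, 0, 3]
  [1, 1, 3]

Each entry (A^⊗2)_ij equals the minimum over all length-2 walks i = v_0 → v_1 → … → v_2 = j of Σ_t A[v_t][v_{t+1}]. For example, for (i, j) = (0, 2) we minimise over 3 possible intermediate vertex sequences; the minimum is 2, attained along the walk 0 → 0 → 2.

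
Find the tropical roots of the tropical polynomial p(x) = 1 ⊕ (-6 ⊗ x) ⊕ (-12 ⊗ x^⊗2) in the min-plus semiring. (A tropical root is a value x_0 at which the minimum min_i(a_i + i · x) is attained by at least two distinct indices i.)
Roots: {6, 7}

Each tropical root is a break point of the lower envelope of the lines y = a_i + i · x (there are 3 lines, with slopes 0, 1, ..., 2). Only the lines that attain the minimum somewhere contribute to roots; other lines are dominated. Here the surviving (envelope) indices are i = 2, i = 1, i = 0.
Intersections between consecutive envelope lines give the roots: for adjacent envelope indices i < j the intersection is x = (a_i − a_j) / (j − i). Reading off the sorted break points: {6, 7}.
Verification: at each break x_0, at least two indices attain the minimum of min_i(a_i + i · x_0).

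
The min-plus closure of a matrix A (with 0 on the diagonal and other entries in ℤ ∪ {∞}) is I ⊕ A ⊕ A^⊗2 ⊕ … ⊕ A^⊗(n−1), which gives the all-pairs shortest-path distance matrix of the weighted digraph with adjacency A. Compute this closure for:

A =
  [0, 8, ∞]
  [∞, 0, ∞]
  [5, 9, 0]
Closure =
  [0, 8, ∞]
  [∞, 0, ∞]
  [5, 9, 0]

This is the Floyd-Warshall all-pairs shortest-path computation. For each intermediate vertex k = 0, 1, …, 2, update dist[i][j] ← min(dist[i][j], dist[i][k] + dist[k][j]). The final matrix gives, for each (i, j), the minimum total weight of any directed path from i to j (possibly empty when i = j).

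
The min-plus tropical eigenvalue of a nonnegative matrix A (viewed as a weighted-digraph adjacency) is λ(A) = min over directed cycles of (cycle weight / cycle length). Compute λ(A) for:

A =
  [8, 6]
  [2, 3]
λ(A) = 3

Enumerate directed cycles and compute their means (weight / length). Sample:
  cycle 0 → 0: weight = 8, length = 1, mean = 8/1 ≈ 8.000
  cycle 1 → 1: weight = 3, length = 1, mean = 3/1 ≈ 3.000
  cycle 0 → 1 → 0: weight = 8, length = 2, mean = 8/2 ≈ 4.000
  cycle 1 → 0 → 1: weight = 8, length = 2, mean = 8/2 ≈ 4.000
Minimum mean = 3.000, attained e.g. along the cycle 1 → 1 with weight 3 and length 1. So λ(A) = 3/1 = 3.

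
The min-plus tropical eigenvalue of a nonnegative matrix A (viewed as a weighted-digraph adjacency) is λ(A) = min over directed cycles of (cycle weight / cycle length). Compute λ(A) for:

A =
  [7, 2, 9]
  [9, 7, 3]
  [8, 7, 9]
λ(A) = 13/3

Enumerate directed cycles and compute their means (weight / length). Sample:
  cycle 0 → 0: weight = 7, length = 1, mean = 7/1 ≈ 7.000
  cycle 1 → 1: weight = 7, length = 1, mean = 7/1 ≈ 7.000
  cycle 2 → 2: weight = 9, length = 1, mean = 9/1 ≈ 9.000
  cycle 0 → 1 → 0: weight = 11, length = 2, mean = 11/2 ≈ 5.500
  cycle 0 → 2 → 0: weight = 17, length = 2, mean = 17/2 ≈ 8.500
  cycle 1 → 0 → 1: weight = 11, length = 2, mean = 11/2 ≈ 5.500
Minimum mean = 4.333, attained e.g. along the cycle 0 → 1 → 2 → 0 with weight 13 and length 3. So λ(A) = 13/3 = 13/3.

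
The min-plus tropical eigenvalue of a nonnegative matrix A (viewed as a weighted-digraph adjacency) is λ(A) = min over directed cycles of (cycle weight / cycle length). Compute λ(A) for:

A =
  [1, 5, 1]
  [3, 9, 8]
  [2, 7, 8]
λ(A) = 1

Enumerate directed cycles and compute their means (weight / length). Sample:
  cycle 0 → 0: weight = 1, length = 1, mean = 1/1 ≈ 1.000
  cycle 1 → 1: weight = 9, length = 1, mean = 9/1 ≈ 9.000
  cycle 2 → 2: weight = 8, length = 1, mean = 8/1 ≈ 8.000
  cycle 0 → 1 → 0: weight = 8, length = 2, mean = 8/2 ≈ 4.000
  cycle 0 → 2 → 0: weight = 3, length = 2, mean = 3/2 ≈ 1.500
  cycle 1 → 0 → 1: weight = 8, length = 2, mean = 8/2 ≈ 4.000
Minimum mean = 1.000, attained e.g. along the cycle 0 → 0 with weight 1 and length 1. So λ(A) = 1/1 = 1.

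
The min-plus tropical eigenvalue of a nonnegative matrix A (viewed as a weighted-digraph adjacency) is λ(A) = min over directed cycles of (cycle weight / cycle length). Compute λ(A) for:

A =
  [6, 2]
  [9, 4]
λ(A) = 4

Enumerate directed cycles and compute their means (weight / length). Sample:
  cycle 0 → 0: weight = 6, length = 1, mean = 6/1 ≈ 6.000
  cycle 1 → 1: weight = 4, length = 1, mean = 4/1 ≈ 4.000
  cycle 0 → 1 → 0: weight = 11, length = 2, mean = 11/2 ≈ 5.500
  cycle 1 → 0 → 1: weight = 11, length = 2, mean = 11/2 ≈ 5.500
Minimum mean = 4.000, attained e.g. along the cycle 1 → 1 with weight 4 and length 1. So λ(A) = 4/1 = 4.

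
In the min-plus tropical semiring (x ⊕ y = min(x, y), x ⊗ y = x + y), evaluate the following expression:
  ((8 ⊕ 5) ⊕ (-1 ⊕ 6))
((8 ⊕ 5) ⊕ (-1 ⊕ 6)) = -1

Expand innermost to outermost. Recall ⊕ takes the minimum of its arguments and ⊗ takes their sum. Working out the expression ((8 ⊕ 5) ⊕ (-1 ⊕ 6)) gives -1.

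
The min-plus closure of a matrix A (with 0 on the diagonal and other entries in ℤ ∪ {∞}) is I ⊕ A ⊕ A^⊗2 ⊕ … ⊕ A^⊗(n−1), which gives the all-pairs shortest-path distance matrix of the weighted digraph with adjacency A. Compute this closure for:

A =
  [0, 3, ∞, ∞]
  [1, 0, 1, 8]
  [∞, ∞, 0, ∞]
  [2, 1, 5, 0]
Closure =
  [0, 3, 4, 11]
  [1, 0, 1, 8]
  [∞, ∞, 0, ∞]
  [2, 1, 2, 0]

This is the Floyd-Warshall all-pairs shortest-path computation. For each intermediate vertex k = 0, 1, …, 3, update dist[i][j] ← min(dist[i][j], dist[i][k] + dist[k][j]). The final matrix gives, for each (i, j), the minimum total weight of any directed path from i to j (possibly empty when i = j).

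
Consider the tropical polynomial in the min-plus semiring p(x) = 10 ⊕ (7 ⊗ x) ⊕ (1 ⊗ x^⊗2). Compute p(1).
p(1) = 3

A tropical monomial a ⊗ x^⊗i evaluates to a + i · x. Evaluating each term at x = 1:
  Term 0 contributes 10 + 0 · 1 = 10
  Term 1 contributes 7 + 1 · 1 = 8
  Term 2 contributes 1 + 2 · 1 = 3
p(1) = ⊕ of these = min[10, 8, 3] = 3.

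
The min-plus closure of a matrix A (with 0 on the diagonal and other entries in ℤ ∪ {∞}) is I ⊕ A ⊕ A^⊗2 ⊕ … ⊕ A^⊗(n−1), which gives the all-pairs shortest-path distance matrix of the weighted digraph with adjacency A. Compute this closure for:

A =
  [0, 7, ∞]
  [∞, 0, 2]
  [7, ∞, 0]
Closure =
  [0, 7, 9]
  [9, 0, 2]
  [7, 14, 0]

This is the Floyd-Warshall all-pairs shortest-path computation. For each intermediate vertex k = 0, 1, …, 2, update dist[i][j] ← min(dist[i][j], dist[i][k] + dist[k][j]). The final matrix gives, for each (i, j), the minimum total weight of any directed path from i to j (possibly empty when i = j).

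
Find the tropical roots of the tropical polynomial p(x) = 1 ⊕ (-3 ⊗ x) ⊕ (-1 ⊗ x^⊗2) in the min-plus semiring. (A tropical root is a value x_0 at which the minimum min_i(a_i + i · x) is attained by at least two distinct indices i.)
Roots: {-2, 4}

Each tropical root is a break point of the lower envelope of the lines y = a_i + i · x (there are 3 lines, with slopes 0, 1, ..., 2). Only the lines that attain the minimum somewhere contribute to roots; other lines are dominated. Here the surviving (envelope) indices are i = 2, i = 1, i = 0.
Intersections between consecutive envelope lines give the roots: for adjacent envelope indices i < j the intersection is x = (a_i − a_j) / (j − i). Reading off the sorted break points: {-2, 4}.
Verification: at each break x_0, at least two indices attain the minimum of min_i(a_i + i · x_0).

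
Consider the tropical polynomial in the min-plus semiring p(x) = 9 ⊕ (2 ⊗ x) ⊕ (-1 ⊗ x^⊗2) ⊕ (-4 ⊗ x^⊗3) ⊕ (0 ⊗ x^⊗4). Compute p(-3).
p(-3) = -13

A tropical monomial a ⊗ x^⊗i evaluates to a + i · x. Evaluating each term at x = -3:
  Term 0 contributes 9 + 0 · -3 = 9
  Term 1 contributes 2 + 1 · -3 = -1
  Term 2 contributes -1 + 2 · -3 = -7
  Term 3 contributes -4 + 3 · -3 = -13
  Term 4 contributes 0 + 4 · -3 = -12
p(-3) = ⊕ of these = min[9, -1, -7, -13, -12] = -13.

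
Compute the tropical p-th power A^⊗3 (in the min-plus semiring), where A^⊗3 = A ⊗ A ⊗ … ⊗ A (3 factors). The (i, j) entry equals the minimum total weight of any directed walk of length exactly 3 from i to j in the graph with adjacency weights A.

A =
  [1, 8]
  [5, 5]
A^⊗3 =
  [3, 10]
  [7, 14]

Each entry (A^⊗3)_ij equals the minimum over all length-3 walks i = v_0 → v_1 → … → v_3 = j of Σ_t A[v_t][v_{t+1}]. For example, for (i, j) = (0, 1) we minimise over 4 possible intermediate vertex sequences; the minimum is 10, attained along the walk 0 → 0 → 0 → 1.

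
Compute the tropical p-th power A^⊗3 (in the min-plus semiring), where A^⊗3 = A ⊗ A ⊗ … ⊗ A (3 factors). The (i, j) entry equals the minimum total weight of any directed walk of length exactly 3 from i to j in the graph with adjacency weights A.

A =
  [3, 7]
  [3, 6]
A^⊗3 =
  [9, 13]
  [9, 13]

Each entry (A^⊗3)_ij equals the minimum over all length-3 walks i = v_0 → v_1 → … → v_3 = j of Σ_t A[v_t][v_{t+1}]. For example, for (i, j) = (0, 1) we minimise over 4 possible intermediate vertex sequences; the minimum is 13, attained along the walk 0 → 0 → 0 → 1.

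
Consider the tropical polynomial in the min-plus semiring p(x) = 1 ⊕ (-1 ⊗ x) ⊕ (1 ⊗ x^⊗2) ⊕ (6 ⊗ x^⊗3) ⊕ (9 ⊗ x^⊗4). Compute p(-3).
p(-3) = -5

A tropical monomial a ⊗ x^⊗i evaluates to a + i · x. Evaluating each term at x = -3:
  Term 0 contributes 1 + 0 · -3 = 1
  Term 1 contributes -1 + 1 · -3 = -4
  Term 2 contributes 1 + 2 · -3 = -5
  Term 3 contributes 6 + 3 · -3 = -3
  Term 4 contributes 9 + 4 · -3 = -3
p(-3) = ⊕ of these = min[1, -4, -5, -3, -3] = -5.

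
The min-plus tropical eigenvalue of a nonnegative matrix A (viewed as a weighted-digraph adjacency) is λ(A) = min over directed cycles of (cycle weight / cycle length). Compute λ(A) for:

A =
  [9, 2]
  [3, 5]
λ(A) = 5/2

Enumerate directed cycles and compute their means (weight / length). Sample:
  cycle 0 → 0: weight = 9, length = 1, mean = 9/1 ≈ 9.000
  cycle 1 → 1: weight = 5, length = 1, mean = 5/1 ≈ 5.000
  cycle 0 → 1 → 0: weight = 5, length = 2, mean = 5/2 ≈ 2.500
  cycle 1 → 0 → 1: weight = 5, length = 2, mean = 5/2 ≈ 2.500
Minimum mean = 2.500, attained e.g. along the cycle 0 → 1 → 0 with weight 5 and length 2. So λ(A) = 5/2 = 5/2.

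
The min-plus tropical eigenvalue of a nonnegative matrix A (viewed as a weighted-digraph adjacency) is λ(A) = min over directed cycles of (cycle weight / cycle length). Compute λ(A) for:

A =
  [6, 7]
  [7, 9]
λ(A) = 6

Enumerate directed cycles and compute their means (weight / length). Sample:
  cycle 0 → 0: weight = 6, length = 1, mean = 6/1 ≈ 6.000
  cycle 1 → 1: weight = 9, length = 1, mean = 9/1 ≈ 9.000
  cycle 0 → 1 → 0: weight = 14, length = 2, mean = 14/2 ≈ 7.000
  cycle 1 → 0 → 1: weight = 14, length = 2, mean = 14/2 ≈ 7.000
Minimum mean = 6.000, attained e.g. along the cycle 0 → 0 with weight 6 and length 1. So λ(A) = 6/1 = 6.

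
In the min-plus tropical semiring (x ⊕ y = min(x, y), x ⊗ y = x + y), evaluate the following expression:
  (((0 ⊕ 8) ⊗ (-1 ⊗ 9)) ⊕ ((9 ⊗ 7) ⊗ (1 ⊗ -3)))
(((0 ⊕ 8) ⊗ (-1 ⊗ 9)) ⊕ ((9 ⊗ 7) ⊗ (1 ⊗ -3))) = 8

Expand innermost to outermost. Recall ⊕ takes the minimum of its arguments and ⊗ takes their sum. Working out the expression (((0 ⊕ 8) ⊗ (-1 ⊗ 9)) ⊕ ((9 ⊗ 7) ⊗ (1 ⊗ -3))) gives 8.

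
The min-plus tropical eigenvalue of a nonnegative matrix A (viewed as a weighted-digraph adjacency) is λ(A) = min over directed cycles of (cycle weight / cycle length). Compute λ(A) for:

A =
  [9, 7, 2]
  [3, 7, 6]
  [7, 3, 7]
λ(A) = 8/3

Enumerate directed cycles and compute their means (weight / length). Sample:
  cycle 0 → 0: weight = 9, length = 1, mean = 9/1 ≈ 9.000
  cycle 1 → 1: weight = 7, length = 1, mean = 7/1 ≈ 7.000
  cycle 2 → 2: weight = 7, length = 1, mean = 7/1 ≈ 7.000
  cycle 0 → 1 → 0: weight = 10, length = 2, mean = 10/2 ≈ 5.000
  cycle 0 → 2 → 0: weight = 9, length = 2, mean = 9/2 ≈ 4.500
  cycle 1 → 0 → 1: weight = 10, length = 2, mean = 10/2 ≈ 5.000
Minimum mean = 2.667, attained e.g. along the cycle 0 → 2 → 1 → 0 with weight 8 and length 3. So λ(A) = 8/3 = 8/3.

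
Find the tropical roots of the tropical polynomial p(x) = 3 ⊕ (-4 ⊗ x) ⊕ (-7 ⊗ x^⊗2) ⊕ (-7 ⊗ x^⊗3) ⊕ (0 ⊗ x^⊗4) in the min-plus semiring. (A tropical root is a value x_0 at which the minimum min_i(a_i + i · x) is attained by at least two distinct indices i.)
Roots: {-7, 0, 3, 7}

Each tropical root is a break point of the lower envelope of the lines y = a_i + i · x (there are 5 lines, with slopes 0, 1, ..., 4). Only the lines that attain the minimum somewhere contribute to roots; other lines are dominated. Here the surviving (envelope) indices are i = 4, i = 3, i = 2, i = 1, i = 0.
Intersections between consecutive envelope lines give the roots: for adjacent envelope indices i < j the intersection is x = (a_i − a_j) / (j − i). Reading off the sorted break points: {-7, 0, 3, 7}.
Verification: at each break x_0, at least two indices attain the minimum of min_i(a_i + i · x_0).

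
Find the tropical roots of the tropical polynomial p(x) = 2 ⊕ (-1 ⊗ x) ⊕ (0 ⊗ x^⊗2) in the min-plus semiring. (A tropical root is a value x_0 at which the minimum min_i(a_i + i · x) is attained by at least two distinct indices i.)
Roots: {-1, 3}

Each tropical root is a break point of the lower envelope of the lines y = a_i + i · x (there are 3 lines, with slopes 0, 1, ..., 2). Only the lines that attain the minimum somewhere contribute to roots; other lines are dominated. Here the surviving (envelope) indices are i = 2, i = 1, i = 0.
Intersections between consecutive envelope lines give the roots: for adjacent envelope indices i < j the intersection is x = (a_i − a_j) / (j − i). Reading off the sorted break points: {-1, 3}.
Verification: at each break x_0, at least two indices attain the minimum of min_i(a_i + i · x_0).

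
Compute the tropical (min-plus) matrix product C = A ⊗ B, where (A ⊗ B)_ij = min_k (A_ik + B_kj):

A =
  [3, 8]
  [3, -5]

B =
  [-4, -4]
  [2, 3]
A ⊗ B =
  [-1, -1]
  [-3, -2]

Apply the min-plus product entry-by-entry:
  C[0][0] = min over k of (A[0][0] + B[0][0] = 3 + -4 = -1, A[0][1] + B[1][0] = 8 + 2 = 10) = -1 (attained at k = 0)
  C[0][1] = min over k of (A[0][0] + B[0][1] = 3 + -4 = -1, A[0][1] + B[1][1] = 8 + 3 = 11) = -1 (attained at k = 0)
  C[1][0] = min over k of (A[1][0] + B[0][0] = 3 + -4 = -1, A[1][1] + B[1][0] = -5 + 2 = -3) = -3 (attained at k = 1)
  C[1][1] = min over k of (A[1][0] + B[0][1] = 3 + -4 = -1, A[1][1] + B[1][1] = -5 + 3 = -2) = -2 (attained at k = 1)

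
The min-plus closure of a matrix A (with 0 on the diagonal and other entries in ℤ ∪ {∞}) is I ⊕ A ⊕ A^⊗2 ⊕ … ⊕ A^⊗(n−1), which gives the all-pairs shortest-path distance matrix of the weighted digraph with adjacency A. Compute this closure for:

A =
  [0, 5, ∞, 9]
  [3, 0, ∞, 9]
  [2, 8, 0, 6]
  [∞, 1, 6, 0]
Closure =
  [0, 5, 15, 9]
  [3, 0, 15, 9]
  [2, 7, 0, 6]
  [4, 1, 6, 0]

This is the Floyd-Warshall all-pairs shortest-path computation. For each intermediate vertex k = 0, 1, …, 3, update dist[i][j] ← min(dist[i][j], dist[i][k] + dist[k][j]). The final matrix gives, for each (i, j), the minimum total weight of any directed path from i to j (possibly empty when i = j).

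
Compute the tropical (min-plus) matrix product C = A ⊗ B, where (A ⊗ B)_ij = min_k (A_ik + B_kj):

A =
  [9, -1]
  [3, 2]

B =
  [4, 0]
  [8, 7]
A ⊗ B =
  [7, 6]
  [7, 3]

Apply the min-plus product entry-by-entry:
  C[0][0] = min over k of (A[0][0] + B[0][0] = 9 + 4 = 13, A[0][1] + B[1][0] = -1 + 8 = 7) = 7 (attained at k = 1)
  C[0][1] = min over k of (A[0][0] + B[0][1] = 9 + 0 = 9, A[0][1] + B[1][1] = -1 + 7 = 6) = 6 (attained at k = 1)
  C[1][0] = min over k of (A[1][0] + B[0][0] = 3 + 4 = 7, A[1][1] + B[1][0] = 2 + 8 = 10) = 7 (attained at k = 0)
  C[1][1] = min over k of (A[1][0] + B[0][1] = 3 + 0 = 3, A[1][1] + B[1][1] = 2 + 7 = 9) = 3 (attained at k = 0)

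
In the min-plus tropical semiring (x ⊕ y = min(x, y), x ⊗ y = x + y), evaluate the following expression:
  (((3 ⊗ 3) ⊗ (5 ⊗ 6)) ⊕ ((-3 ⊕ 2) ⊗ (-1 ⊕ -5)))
(((3 ⊗ 3) ⊗ (5 ⊗ 6)) ⊕ ((-3 ⊕ 2) ⊗ (-1 ⊕ -5))) = -8

Expand innermost to outermost. Recall ⊕ takes the minimum of its arguments and ⊗ takes their sum. Working out the expression (((3 ⊗ 3) ⊗ (5 ⊗ 6)) ⊕ ((-3 ⊕ 2) ⊗ (-1 ⊕ -5))) gives -8.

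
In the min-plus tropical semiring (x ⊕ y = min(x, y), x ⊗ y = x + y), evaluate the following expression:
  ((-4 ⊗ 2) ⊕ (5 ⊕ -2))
((-4 ⊗ 2) ⊕ (5 ⊕ -2)) = -2

Expand innermost to outermost. Recall ⊕ takes the minimum of its arguments and ⊗ takes their sum. Working out the expression ((-4 ⊗ 2) ⊕ (5 ⊕ -2)) gives -2.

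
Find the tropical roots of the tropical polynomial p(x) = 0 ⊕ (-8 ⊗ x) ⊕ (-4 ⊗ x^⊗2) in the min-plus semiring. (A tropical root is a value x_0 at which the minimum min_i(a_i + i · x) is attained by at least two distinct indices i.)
Roots: {-4, 8}

Each tropical root is a break point of the lower envelope of the lines y = a_i + i · x (there are 3 lines, with slopes 0, 1, ..., 2). Only the lines that attain the minimum somewhere contribute to roots; other lines are dominated. Here the surviving (envelope) indices are i = 2, i = 1, i = 0.
Intersections between consecutive envelope lines give the roots: for adjacent envelope indices i < j the intersection is x = (a_i − a_j) / (j − i). Reading off the sorted break points: {-4, 8}.
Verification: at each break x_0, at least two indices attain the minimum of min_i(a_i + i · x_0).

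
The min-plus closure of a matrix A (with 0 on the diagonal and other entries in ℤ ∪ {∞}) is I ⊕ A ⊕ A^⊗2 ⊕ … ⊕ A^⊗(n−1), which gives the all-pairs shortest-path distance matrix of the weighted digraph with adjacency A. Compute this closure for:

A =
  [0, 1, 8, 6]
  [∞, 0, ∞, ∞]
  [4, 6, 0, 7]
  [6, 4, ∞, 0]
Closure =
  [0, 1, 8, 6]
  [∞, 0, ∞, ∞]
  [4, 5, 0, 7]
  [6, 4, 14, 0]

This is the Floyd-Warshall all-pairs shortest-path computation. For each intermediate vertex k = 0, 1, …, 3, update dist[i][j] ← min(dist[i][j], dist[i][k] + dist[k][j]). The final matrix gives, for each (i, j), the minimum total weight of any directed path from i to j (possibly empty when i = j).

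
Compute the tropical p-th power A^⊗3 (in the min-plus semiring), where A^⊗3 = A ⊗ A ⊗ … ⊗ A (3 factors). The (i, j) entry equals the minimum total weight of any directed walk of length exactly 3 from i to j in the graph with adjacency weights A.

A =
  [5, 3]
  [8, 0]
A^⊗3 =
  [11, 3]
  [8, 0]

Each entry (A^⊗3)_ij equals the minimum over all length-3 walks i = v_0 → v_1 → … → v_3 = j of Σ_t A[v_t][v_{t+1}]. For example, for (i, j) = (0, 1) we minimise over 4 possible intermediate vertex sequences; the minimum is 3, attained along the walk 0 → 1 → 1 → 1.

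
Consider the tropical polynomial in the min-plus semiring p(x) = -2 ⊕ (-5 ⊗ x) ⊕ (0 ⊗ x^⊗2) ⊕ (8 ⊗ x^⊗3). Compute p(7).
p(7) = -2

A tropical monomial a ⊗ x^⊗i evaluates to a + i · x. Evaluating each term at x = 7:
  Term 0 contributes -2 + 0 · 7 = -2
  Term 1 contributes -5 + 1 · 7 = 2
  Term 2 contributes 0 + 2 · 7 = 14
  Term 3 contributes 8 + 3 · 7 = 29
p(7) = ⊕ of these = min[-2, 2, 14, 29] = -2.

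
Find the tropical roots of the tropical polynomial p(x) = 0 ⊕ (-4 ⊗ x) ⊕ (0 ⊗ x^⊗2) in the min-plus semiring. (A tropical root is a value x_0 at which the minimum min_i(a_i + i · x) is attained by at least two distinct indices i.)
Roots: {-4, 4}

Each tropical root is a break point of the lower envelope of the lines y = a_i + i · x (there are 3 lines, with slopes 0, 1, ..., 2). Only the lines that attain the minimum somewhere contribute to roots; other lines are dominated. Here the surviving (envelope) indices are i = 2, i = 1, i = 0.
Intersections between consecutive envelope lines give the roots: for adjacent envelope indices i < j the intersection is x = (a_i − a_j) / (j − i). Reading off the sorted break points: {-4, 4}.
Verification: at each break x_0, at least two indices attain the minimum of min_i(a_i + i · x_0).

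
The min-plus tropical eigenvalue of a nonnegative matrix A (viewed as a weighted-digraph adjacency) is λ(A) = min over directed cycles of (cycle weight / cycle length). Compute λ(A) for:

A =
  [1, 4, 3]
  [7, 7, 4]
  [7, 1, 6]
λ(A) = 1

Enumerate directed cycles and compute their means (weight / length). Sample:
  cycle 0 → 0: weight = 1, length = 1, mean = 1/1 ≈ 1.000
  cycle 1 → 1: weight = 7, length = 1, mean = 7/1 ≈ 7.000
  cycle 2 → 2: weight = 6, length = 1, mean = 6/1 ≈ 6.000
  cycle 0 → 1 → 0: weight = 11, length = 2, mean = 11/2 ≈ 5.500
  cycle 0 → 2 → 0: weight = 10, length = 2, mean = 10/2 ≈ 5.000
  cycle 1 → 0 → 1: weight = 11, length = 2, mean = 11/2 ≈ 5.500
Minimum mean = 1.000, attained e.g. along the cycle 0 → 0 with weight 1 and length 1. So λ(A) = 1/1 = 1.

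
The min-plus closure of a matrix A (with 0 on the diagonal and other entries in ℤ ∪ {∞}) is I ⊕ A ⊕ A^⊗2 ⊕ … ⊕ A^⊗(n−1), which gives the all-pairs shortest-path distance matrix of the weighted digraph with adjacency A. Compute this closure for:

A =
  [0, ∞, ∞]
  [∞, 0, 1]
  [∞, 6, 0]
Closure =
  [0, ∞, ∞]
  [∞, 0, 1]
  [∞, 6, 0]

This is the Floyd-Warshall all-pairs shortest-path computation. For each intermediate vertex k = 0, 1, …, 2, update dist[i][j] ← min(dist[i][j], dist[i][k] + dist[k][j]). The final matrix gives, for each (i, j), the minimum total weight of any directed path from i to j (possibly empty when i = j).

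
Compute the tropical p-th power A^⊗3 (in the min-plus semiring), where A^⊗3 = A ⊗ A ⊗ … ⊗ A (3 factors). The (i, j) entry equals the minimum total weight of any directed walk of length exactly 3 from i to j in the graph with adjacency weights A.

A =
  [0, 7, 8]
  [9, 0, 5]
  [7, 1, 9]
A^⊗3 =
  [0, 7, 8]
  [9, 0, 5]
  [7, 1, 6]

Each entry (A^⊗3)_ij equals the minimum over all length-3 walks i = v_0 → v_1 → … → v_3 = j of Σ_t A[v_t][v_{t+1}]. For example, for (i, j) = (0, 2) we minimise over 9 possible intermediate vertex sequences; the minimum is 8, attained along the walk 0 → 0 → 0 → 2.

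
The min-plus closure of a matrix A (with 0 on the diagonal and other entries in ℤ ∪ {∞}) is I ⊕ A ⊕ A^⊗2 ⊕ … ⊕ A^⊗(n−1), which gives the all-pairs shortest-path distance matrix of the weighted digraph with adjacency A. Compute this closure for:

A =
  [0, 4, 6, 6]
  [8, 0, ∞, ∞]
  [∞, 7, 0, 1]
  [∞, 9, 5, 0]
Closure =
  [0, 4, 6, 6]
  [8, 0, 14, 14]
  [15, 7, 0, 1]
  [17, 9, 5, 0]

This is the Floyd-Warshall all-pairs shortest-path computation. For each intermediate vertex k = 0, 1, …, 3, update dist[i][j] ← min(dist[i][j], dist[i][k] + dist[k][j]). The final matrix gives, for each (i, j), the minimum total weight of any directed path from i to j (possibly empty when i = j).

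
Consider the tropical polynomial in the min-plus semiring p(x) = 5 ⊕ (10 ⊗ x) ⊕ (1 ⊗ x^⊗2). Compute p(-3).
p(-3) = -5

A tropical monomial a ⊗ x^⊗i evaluates to a + i · x. Evaluating each term at x = -3:
  Term 0 contributes 5 + 0 · -3 = 5
  Term 1 contributes 10 + 1 · -3 = 7
  Term 2 contributes 1 + 2 · -3 = -5
p(-3) = ⊕ of these = min[5, 7, -5] = -5.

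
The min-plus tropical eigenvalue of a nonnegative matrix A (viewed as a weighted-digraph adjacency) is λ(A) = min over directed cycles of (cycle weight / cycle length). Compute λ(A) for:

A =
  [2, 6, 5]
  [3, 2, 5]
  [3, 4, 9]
λ(A) = 2

Enumerate directed cycles and compute their means (weight / length). Sample:
  cycle 0 → 0: weight = 2, length = 1, mean = 2/1 ≈ 2.000
  cycle 1 → 1: weight = 2, length = 1, mean = 2/1 ≈ 2.000
  cycle 2 → 2: weight = 9, length = 1, mean = 9/1 ≈ 9.000
  cycle 0 → 1 → 0: weight = 9, length = 2, mean = 9/2 ≈ 4.500
  cycle 0 → 2 → 0: weight = 8, length = 2, mean = 8/2 ≈ 4.000
  cycle 1 → 0 → 1: weight = 9, length = 2, mean = 9/2 ≈ 4.500
Minimum mean = 2.000, attained e.g. along the cycle 0 → 0 with weight 2 and length 1. So λ(A) = 2/1 = 2.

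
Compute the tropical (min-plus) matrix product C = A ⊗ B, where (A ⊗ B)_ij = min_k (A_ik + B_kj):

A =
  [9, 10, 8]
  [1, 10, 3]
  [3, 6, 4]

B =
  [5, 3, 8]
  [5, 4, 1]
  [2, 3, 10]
A ⊗ B =
  [10, 11, 11]
  [5, 4, 9]
  [6, 6, 7]

Apply the min-plus product entry-by-entry:
  C[0][0] = min over k of (A[0][0] + B[0][0] = 9 + 5 = 14, A[0][1] + B[1][0] = 10 + 5 = 15, A[0][2] + B[2][0] = 8 + 2 = 10) = 10 (attained at k = 2)
  C[0][1] = min over k of (A[0][0] + B[0][1] = 9 + 3 = 12, A[0][1] + B[1][1] = 10 + 4 = 14, A[0][2] + B[2][1] = 8 + 3 = 11) = 11 (attained at k = 2)
  C[0][2] = min over k of (A[0][0] + B[0][2] = 9 + 8 = 17, A[0][1] + B[1][2] = 10 + 1 = 11, A[0][2] + B[2][2] = 8 + 10 = 18) = 11 (attained at k = 1)
  C[1][0] = min over k of (A[1][0] + B[0][0] = 1 + 5 = 6, A[1][1] + B[1][0] = 10 + 5 = 15, A[1][2] + B[2][0] = 3 + 2 = 5) = 5 (attained at k = 2)
  C[1][1] = min over k of (A[1][0] + B[0][1] = 1 + 3 = 4, A[1][1] + B[1][1] = 10 + 4 = 14, A[1][2] + B[2][1] = 3 + 3 = 6) = 4 (attained at k = 0)
  C[1][2] = min over k of (A[1][0] + B[0][2] = 1 + 8 = 9, A[1][1] + B[1][2] = 10 + 1 = 11, A[1][2] + B[2][2] = 3 + 10 = 13) = 9 (attained at k = 0)
  C[2][0] = min over k of (A[2][0] + B[0][0] = 3 + 5 = 8, A[2][1] + B[1][0] = 6 + 5 = 11, A[2][2] + B[2][0] = 4 + 2 = 6) = 6 (attained at k = 2)
  C[2][1] = min over k of (A[2][0] + B[0][1] = 3 + 3 = 6, A[2][1] + B[1][1] = 6 + 4 = 10, A[2][2] + B[2][1] = 4 + 3 = 7) = 6 (attained at k = 0)
  C[2][2] = min over k of (A[2][0] + B[0][2] = 3 + 8 = 11, A[2][1] + B[1][2] = 6 + 1 = 7, A[2][2] + B[2][2] = 4 + 10 = 14) = 7 (attained at k = 1)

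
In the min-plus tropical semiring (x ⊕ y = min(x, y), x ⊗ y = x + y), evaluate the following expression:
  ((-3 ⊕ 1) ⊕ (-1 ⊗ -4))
((-3 ⊕ 1) ⊕ (-1 ⊗ -4)) = -5

Expand innermost to outermost. Recall ⊕ takes the minimum of its arguments and ⊗ takes their sum. Working out the expression ((-3 ⊕ 1) ⊕ (-1 ⊗ -4)) gives -5.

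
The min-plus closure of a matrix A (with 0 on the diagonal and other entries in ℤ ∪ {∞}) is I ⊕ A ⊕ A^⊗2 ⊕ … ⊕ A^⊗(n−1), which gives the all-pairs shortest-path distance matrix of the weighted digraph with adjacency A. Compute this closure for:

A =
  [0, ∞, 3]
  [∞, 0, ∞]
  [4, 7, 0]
Closure =
  [0, 10, 3]
  [∞, 0, ∞]
  [4, 7, 0]

This is the Floyd-Warshall all-pairs shortest-path computation. For each intermediate vertex k = 0, 1, …, 2, update dist[i][j] ← min(dist[i][j], dist[i][k] + dist[k][j]). The final matrix gives, for each (i, j), the minimum total weight of any directed path from i to j (possibly empty when i = j).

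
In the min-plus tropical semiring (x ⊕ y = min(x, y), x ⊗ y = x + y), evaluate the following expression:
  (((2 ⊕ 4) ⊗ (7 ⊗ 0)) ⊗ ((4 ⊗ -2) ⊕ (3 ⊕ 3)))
(((2 ⊕ 4) ⊗ (7 ⊗ 0)) ⊗ ((4 ⊗ -2) ⊕ (3 ⊕ 3))) = 11

Expand innermost to outermost. Recall ⊕ takes the minimum of its arguments and ⊗ takes their sum. Working out the expression (((2 ⊕ 4) ⊗ (7 ⊗ 0)) ⊗ ((4 ⊗ -2) ⊕ (3 ⊕ 3))) gives 11.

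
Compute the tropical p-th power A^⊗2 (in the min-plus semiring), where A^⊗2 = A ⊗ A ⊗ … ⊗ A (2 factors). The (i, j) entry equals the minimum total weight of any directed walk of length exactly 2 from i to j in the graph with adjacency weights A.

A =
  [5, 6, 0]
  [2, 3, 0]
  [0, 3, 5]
A^⊗2 =
  [0, 3, 5]
  [0, 3, 2]
  [5, 6, 0]

Each entry (A^⊗2)_ij equals the minimum over all length-2 walks i = v_0 → v_1 → … → v_2 = j of Σ_t A[v_t][v_{t+1}]. For example, for (i, j) = (0, 2) we minimise over 3 possible intermediate vertex sequences; the minimum is 5, attained along the walk 0 → 0 → 2.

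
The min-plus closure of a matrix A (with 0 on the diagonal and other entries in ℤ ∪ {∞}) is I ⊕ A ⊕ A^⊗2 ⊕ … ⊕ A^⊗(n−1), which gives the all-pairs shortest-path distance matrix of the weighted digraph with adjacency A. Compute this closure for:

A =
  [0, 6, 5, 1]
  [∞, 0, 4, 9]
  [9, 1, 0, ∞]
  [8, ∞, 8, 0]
Closure =
  [0, 6, 5, 1]
  [13, 0, 4, 9]
  [9, 1, 0, 10]
  [8, 9, 8, 0]

This is the Floyd-Warshall all-pairs shortest-path computation. For each intermediate vertex k = 0, 1, …, 3, update dist[i][j] ← min(dist[i][j], dist[i][k] + dist[k][j]). The final matrix gives, for each (i, j), the minimum total weight of any directed path from i to j (possibly empty when i = j).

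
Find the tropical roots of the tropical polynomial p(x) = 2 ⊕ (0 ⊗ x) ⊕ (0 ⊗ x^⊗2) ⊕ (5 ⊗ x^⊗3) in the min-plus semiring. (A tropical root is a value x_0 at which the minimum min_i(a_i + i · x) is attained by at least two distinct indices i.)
Roots: {-5, 0, 2}

Each tropical root is a break point of the lower envelope of the lines y = a_i + i · x (there are 4 lines, with slopes 0, 1, ..., 3). Only the lines that attain the minimum somewhere contribute to roots; other lines are dominated. Here the surviving (envelope) indices are i = 3, i = 2, i = 1, i = 0.
Intersections between consecutive envelope lines give the roots: for adjacent envelope indices i < j the intersection is x = (a_i − a_j) / (j − i). Reading off the sorted break points: {-5, 0, 2}.
Verification: at each break x_0, at least two indices attain the minimum of min_i(a_i + i · x_0).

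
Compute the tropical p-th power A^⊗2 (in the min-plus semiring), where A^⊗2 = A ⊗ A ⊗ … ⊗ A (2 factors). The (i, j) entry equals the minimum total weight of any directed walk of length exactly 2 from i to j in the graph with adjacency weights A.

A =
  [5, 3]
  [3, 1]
A^⊗2 =
  [6, 4]
  [4, 2]

Each entry (A^⊗2)_ij equals the minimum over all length-2 walks i = v_0 → v_1 → … → v_2 = j of Σ_t A[v_t][v_{t+1}]. For example, for (i, j) = (0, 1) we minimise over 2 possible intermediate vertex sequences; the minimum is 4, attained along the walk 0 → 1 → 1.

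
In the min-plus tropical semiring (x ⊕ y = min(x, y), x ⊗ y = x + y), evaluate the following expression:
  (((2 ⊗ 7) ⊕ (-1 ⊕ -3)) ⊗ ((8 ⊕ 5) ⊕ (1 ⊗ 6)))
(((2 ⊗ 7) ⊕ (-1 ⊕ -3)) ⊗ ((8 ⊕ 5) ⊕ (1 ⊗ 6))) = 2

Expand innermost to outermost. Recall ⊕ takes the minimum of its arguments and ⊗ takes their sum. Working out the expression (((2 ⊗ 7) ⊕ (-1 ⊕ -3)) ⊗ ((8 ⊕ 5) ⊕ (1 ⊗ 6))) gives 2.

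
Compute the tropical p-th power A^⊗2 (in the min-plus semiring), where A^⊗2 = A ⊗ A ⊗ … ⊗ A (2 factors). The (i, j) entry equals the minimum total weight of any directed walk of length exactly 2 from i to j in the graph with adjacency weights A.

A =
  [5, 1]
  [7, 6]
A^⊗2 =
  [8, 6]
  [12, 8]

Each entry (A^⊗2)_ij equals the minimum over all length-2 walks i = v_0 → v_1 → … → v_2 = j of Σ_t A[v_t][v_{t+1}]. For example, for (i, j) = (0, 1) we minimise over 2 possible intermediate vertex sequences; the minimum is 6, attained along the walk 0 → 0 → 1.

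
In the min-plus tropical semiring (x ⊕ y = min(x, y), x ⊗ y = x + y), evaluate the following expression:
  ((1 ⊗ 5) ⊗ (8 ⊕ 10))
((1 ⊗ 5) ⊗ (8 ⊕ 10)) = 14

Expand innermost to outermost. Recall ⊕ takes the minimum of its arguments and ⊗ takes their sum. Working out the expression ((1 ⊗ 5) ⊗ (8 ⊕ 10)) gives 14.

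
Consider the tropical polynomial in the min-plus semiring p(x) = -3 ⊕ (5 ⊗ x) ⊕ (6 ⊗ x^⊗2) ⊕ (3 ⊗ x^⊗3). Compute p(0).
p(0) = -3

A tropical monomial a ⊗ x^⊗i evaluates to a + i · x. Evaluating each term at x = 0:
  Term 0 contributes -3 + 0 · 0 = -3
  Term 1 contributes 5 + 1 · 0 = 5
  Term 2 contributes 6 + 2 · 0 = 6
  Term 3 contributes 3 + 3 · 0 = 3
p(0) = ⊕ of these = min[-3, 5, 6, 3] = -3.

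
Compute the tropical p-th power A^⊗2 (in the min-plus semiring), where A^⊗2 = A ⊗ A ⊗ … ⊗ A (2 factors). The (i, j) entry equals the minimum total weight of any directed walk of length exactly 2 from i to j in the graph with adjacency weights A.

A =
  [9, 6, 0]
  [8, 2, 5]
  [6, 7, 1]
A^⊗2 =
  [6, 7, 1]
  [10, 4, 6]
  [7, 8, 2]

Each entry (A^⊗2)_ij equals the minimum over all length-2 walks i = v_0 → v_1 → … → v_2 = j of Σ_t A[v_t][v_{t+1}]. For example, for (i, j) = (0, 2) we minimise over 3 possible intermediate vertex sequences; the minimum is 1, attained along the walk 0 → 2 → 2.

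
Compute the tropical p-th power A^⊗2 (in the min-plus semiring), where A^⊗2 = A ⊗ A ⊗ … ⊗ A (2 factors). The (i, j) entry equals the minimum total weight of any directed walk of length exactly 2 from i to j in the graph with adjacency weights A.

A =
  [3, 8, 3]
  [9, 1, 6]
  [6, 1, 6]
A^⊗2 =
  [6, 4, 6]
  [10, 2, 7]
  [9, 2, 7]

Each entry (A^⊗2)_ij equals the minimum over all length-2 walks i = v_0 → v_1 → … → v_2 = j of Σ_t A[v_t][v_{t+1}]. For example, for (i, j) = (0, 2) we minimise over 3 possible intermediate vertex sequences; the minimum is 6, attained along the walk 0 → 0 → 2.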